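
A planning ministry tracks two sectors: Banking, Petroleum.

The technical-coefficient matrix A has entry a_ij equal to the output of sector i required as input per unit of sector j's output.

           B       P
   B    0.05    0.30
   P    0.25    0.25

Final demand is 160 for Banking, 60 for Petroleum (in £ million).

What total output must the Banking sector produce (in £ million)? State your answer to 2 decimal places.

x_B = 216.47

I − A =
  [   0.95    -0.30]
  [  -0.25     0.75]
det(I−A) = (0.95)(0.75) − (-0.30)(-0.25) = 0.6375
adj(I−A) = [[0.75, 0.30], [0.25, 0.95]]
(I − A)⁻¹ = adj(I−A) / det(I−A) ≈
  [   1.1765     0.4706]
  [   0.3922     1.4902]
x = (I − A)⁻¹ d = adj(I−A)·d / det(I−A), with det(I−A) = 0.6375:
  x_B = (0.75·160 + 0.30·60) / 0.6375 = 138.00 / 0.6375 ≈ 216.47
  x_P = (0.25·160 + 0.95·60) / 0.6375 = 97.00 / 0.6375 ≈ 152.16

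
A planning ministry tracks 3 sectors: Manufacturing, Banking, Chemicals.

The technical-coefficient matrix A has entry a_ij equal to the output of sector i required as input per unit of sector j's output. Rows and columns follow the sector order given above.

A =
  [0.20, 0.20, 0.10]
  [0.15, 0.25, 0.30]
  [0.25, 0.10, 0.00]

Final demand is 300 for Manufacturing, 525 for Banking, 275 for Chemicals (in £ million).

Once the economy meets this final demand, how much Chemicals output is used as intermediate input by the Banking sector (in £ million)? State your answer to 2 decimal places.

z_32 = 106.61

I − A =
  [   0.80    -0.20    -0.10]
  [  -0.15     0.75    -0.30]
  [  -0.25    -0.10     1.00]
Cofactors of I−A, C_ij = (−1)^(i+j)·(minor ij) (rows/columns in the sector order above):
  C_11 = (0.75)(1.00) − (-0.30)(-0.10) = 0.7200
  C_12 = −[(-0.15)(1.00) − (-0.30)(-0.25)] = 0.2250
  C_13 = (-0.15)(-0.10) − (0.75)(-0.25) = 0.2025
  C_21 = −[(-0.20)(1.00) − (-0.10)(-0.10)] = 0.2100
  C_22 = (0.80)(1.00) − (-0.10)(-0.25) = 0.7750
  C_23 = −[(0.80)(-0.10) − (-0.20)(-0.25)] = 0.1300
  C_31 = (-0.20)(-0.30) − (-0.10)(0.75) = 0.1350
  C_32 = −[(0.80)(-0.30) − (-0.10)(-0.15)] = 0.2550
  C_33 = (0.80)(0.75) − (-0.20)(-0.15) = 0.5700
det(I−A) = Σ_j (I−A)_1j·C_1j = (0.80)(0.7200) + (-0.20)(0.2250) + (-0.10)(0.2025) = 0.51075
adj(I−A) = Cᵀ =
  [ 0.7200   0.2100   0.1350]
  [ 0.2250   0.7750   0.2550]
  [ 0.2025   0.1300   0.5700]
(I − A)⁻¹ = adj(I−A) / det(I−A) ≈
  [   1.4097     0.4112     0.2643]
  [   0.4405     1.5174     0.4993]
  [   0.3965     0.2545     1.1160]
First solve x = (I − A)⁻¹ d = adj(I−A)·d / det(I−A); in particular x_2 = (0.2250·300 + 0.7750·525 + 0.2550·275) / 0.51075 = 544.50 / 0.51075 ≈ 1066.0793.
Intermediate flow from 3 to 2: z_32 = a_32 · x_2 = 0.10 × 544.50 / 0.51075 = 54.45 / 0.51075 ≈ 106.61.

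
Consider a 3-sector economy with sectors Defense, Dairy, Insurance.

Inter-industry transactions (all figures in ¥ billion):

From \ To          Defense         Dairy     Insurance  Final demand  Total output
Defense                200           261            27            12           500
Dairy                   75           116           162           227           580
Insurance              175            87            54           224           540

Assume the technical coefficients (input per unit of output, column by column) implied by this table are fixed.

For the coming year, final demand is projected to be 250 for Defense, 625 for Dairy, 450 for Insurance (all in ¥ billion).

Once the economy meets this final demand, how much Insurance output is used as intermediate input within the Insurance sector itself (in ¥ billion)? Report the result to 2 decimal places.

Technical coefficients a_ij = z_ij / X_j:
  a_11 = 200/500 = 0.40, a_21 = 75/500 = 0.15, a_31 = 175/500 = 0.35
  a_12 = 261/580 = 0.45, a_22 = 116/580 = 0.20, a_32 = 87/580 = 0.15
  a_13 = 27/540 = 0.05, a_23 = 162/540 = 0.30, a_33 = 54/540 = 0.10
I − A =
  [   0.60    -0.45    -0.05]
  [  -0.15     0.80    -0.30]
  [  -0.35    -0.15     0.90]
Cofactors of I−A, C_ij = (−1)^(i+j)·(minor ij) (rows/columns in the sector order above):
  C_11 = (0.80)(0.90) − (-0.30)(-0.15) = 0.6750
  C_12 = −[(-0.15)(0.90) − (-0.30)(-0.35)] = 0.2400
  C_13 = (-0.15)(-0.15) − (0.80)(-0.35) = 0.3025
  C_21 = −[(-0.45)(0.90) − (-0.05)(-0.15)] = 0.4125
  C_22 = (0.60)(0.90) − (-0.05)(-0.35) = 0.5225
  C_23 = −[(0.60)(-0.15) − (-0.45)(-0.35)] = 0.2475
  C_31 = (-0.45)(-0.30) − (-0.05)(0.80) = 0.1750
  C_32 = −[(0.60)(-0.30) − (-0.05)(-0.15)] = 0.1875
  C_33 = (0.60)(0.80) − (-0.45)(-0.15) = 0.4125
det(I−A) = Σ_j (I−A)_1j·C_1j = (0.60)(0.6750) + (-0.45)(0.2400) + (-0.05)(0.3025) = 0.281875
adj(I−A) = Cᵀ =
  [ 0.6750   0.4125   0.1750]
  [ 0.2400   0.5225   0.1875]
  [ 0.3025   0.2475   0.4125]
(I − A)⁻¹ = adj(I−A) / det(I−A) ≈
  [   2.3947     1.4634     0.6208]
  [   0.8514     1.8537     0.6652]
  [   1.0732     0.8780     1.4634]
First solve x = (I − A)⁻¹ d = adj(I−A)·d / det(I−A); in particular x_3 = (0.3025·250 + 0.2475·625 + 0.4125·450) / 0.281875 = 415.9375 / 0.281875 ≈ 1475.6098.
Intermediate flow from 3 to 3: z_33 = a_33 · x_3 = 0.10 × 415.9375 / 0.281875 = 41.59375 / 0.281875 ≈ 147.56.

z_33 = 147.56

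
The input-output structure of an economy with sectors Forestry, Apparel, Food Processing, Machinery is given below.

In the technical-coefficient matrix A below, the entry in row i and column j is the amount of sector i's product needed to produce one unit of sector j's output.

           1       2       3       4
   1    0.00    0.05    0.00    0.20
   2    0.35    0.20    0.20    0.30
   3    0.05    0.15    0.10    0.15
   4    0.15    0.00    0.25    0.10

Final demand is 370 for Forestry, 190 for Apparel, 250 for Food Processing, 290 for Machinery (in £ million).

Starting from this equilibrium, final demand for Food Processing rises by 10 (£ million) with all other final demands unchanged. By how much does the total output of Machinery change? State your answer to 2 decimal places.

Δx_4 = 3.66

I − A =
  [   1.00    -0.05     0.00    -0.20]
  [  -0.35     0.80    -0.20    -0.30]
  [  -0.05    -0.15     0.90    -0.15]
  [  -0.15     0.00    -0.25     0.90]
Compute the cofactors C_ij = (−1)^(i+j)·(3×3 minor ij) of I−A; the adjugate is their transpose:
adj(I−A) = Cᵀ =
  [ 0.579750   0.046125   0.052750   0.153000]
  [ 0.328125   0.743000   0.266500   0.365000]
  [ 0.108000   0.133875   0.678000   0.181625]
  [ 0.126625   0.044875   0.197125   0.673750]
det(I−A) = Σ_j (I−A)_1j·C_1j = (1.00)(0.579750) + (-0.05)(0.328125) + (0.00)(0.108000) + (-0.20)(0.126625) = 0.53801875
(I − A)⁻¹ = adj(I−A) / det(I−A) ≈
  [   1.0776     0.0857     0.0980     0.2844]
  [   0.6099     1.3810     0.4953     0.6784]
  [   0.2007     0.2488     1.2602     0.3376]
  [   0.2354     0.0834     0.3664     1.2523]
Δx = (I − A)⁻¹ Δd with Δd having +10 in the Food Processing component and 0 elsewhere.
So Δx_4 = L_43 · (+10), where L_43 = adj(I−A)_43 / det(I−A) = 0.197125 / 0.53801875.
Δx_4 = 0.197125 × (+10) / 0.53801875 = 1.97125 / 0.53801875 ≈ 3.66.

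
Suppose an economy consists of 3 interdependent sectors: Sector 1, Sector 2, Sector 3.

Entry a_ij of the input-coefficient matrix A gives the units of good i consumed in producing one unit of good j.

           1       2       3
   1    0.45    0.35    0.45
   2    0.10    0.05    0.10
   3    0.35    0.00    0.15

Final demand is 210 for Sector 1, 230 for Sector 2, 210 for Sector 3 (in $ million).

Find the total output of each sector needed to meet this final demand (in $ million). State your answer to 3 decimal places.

x_1 = 1327.228, x_2 = 465.347, x_3 = 793.564

I − A =
  [   0.55    -0.35    -0.45]
  [  -0.10     0.95    -0.10]
  [  -0.35     0.00     0.85]
Cofactors of I−A, C_ij = (−1)^(i+j)·(minor ij) (rows/columns in the sector order above):
  C_11 = (0.95)(0.85) − (-0.10)(0.00) = 0.8075
  C_12 = −[(-0.10)(0.85) − (-0.10)(-0.35)] = 0.1200
  C_13 = (-0.10)(0.00) − (0.95)(-0.35) = 0.3325
  C_21 = −[(-0.35)(0.85) − (-0.45)(0.00)] = 0.2975
  C_22 = (0.55)(0.85) − (-0.45)(-0.35) = 0.3100
  C_23 = −[(0.55)(0.00) − (-0.35)(-0.35)] = 0.1225
  C_31 = (-0.35)(-0.10) − (-0.45)(0.95) = 0.4625
  C_32 = −[(0.55)(-0.10) − (-0.45)(-0.10)] = 0.1000
  C_33 = (0.55)(0.95) − (-0.35)(-0.10) = 0.4875
det(I−A) = Σ_j (I−A)_1j·C_1j = (0.55)(0.8075) + (-0.35)(0.1200) + (-0.45)(0.3325) = 0.2525
adj(I−A) = Cᵀ =
  [ 0.8075   0.2975   0.4625]
  [ 0.1200   0.3100   0.1000]
  [ 0.3325   0.1225   0.4875]
(I − A)⁻¹ = adj(I−A) / det(I−A) ≈
  [   3.1980     1.1782     1.8317]
  [   0.4752     1.2277     0.3960]
  [   1.3168     0.4851     1.9307]
x = (I − A)⁻¹ d = adj(I−A)·d / det(I−A), with det(I−A) = 0.2525:
  x_1 = (0.8075·210 + 0.2975·230 + 0.4625·210) / 0.2525 = 335.125 / 0.2525 ≈ 1327.228
  x_2 = (0.1200·210 + 0.3100·230 + 0.1000·210) / 0.2525 = 117.50 / 0.2525 ≈ 465.347
  x_3 = (0.3325·210 + 0.1225·230 + 0.4875·210) / 0.2525 = 200.375 / 0.2525 ≈ 793.564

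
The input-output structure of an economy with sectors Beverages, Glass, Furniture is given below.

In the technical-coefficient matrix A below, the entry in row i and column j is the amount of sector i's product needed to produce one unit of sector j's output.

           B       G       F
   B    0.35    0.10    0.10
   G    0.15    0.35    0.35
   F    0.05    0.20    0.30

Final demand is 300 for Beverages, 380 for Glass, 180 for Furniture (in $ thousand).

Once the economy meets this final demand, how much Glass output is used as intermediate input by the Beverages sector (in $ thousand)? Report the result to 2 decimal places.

z_GB = 108.54

I − A =
  [   0.65    -0.10    -0.10]
  [  -0.15     0.65    -0.35]
  [  -0.05    -0.20     0.70]
Cofactors of I−A, C_ij = (−1)^(i+j)·(minor ij) (rows/columns in the sector order above):
  C_11 = (0.65)(0.70) − (-0.35)(-0.20) = 0.3850
  C_12 = −[(-0.15)(0.70) − (-0.35)(-0.05)] = 0.1225
  C_13 = (-0.15)(-0.20) − (0.65)(-0.05) = 0.0625
  C_21 = −[(-0.10)(0.70) − (-0.10)(-0.20)] = 0.0900
  C_22 = (0.65)(0.70) − (-0.10)(-0.05) = 0.4500
  C_23 = −[(0.65)(-0.20) − (-0.10)(-0.05)] = 0.1350
  C_31 = (-0.10)(-0.35) − (-0.10)(0.65) = 0.1000
  C_32 = −[(0.65)(-0.35) − (-0.10)(-0.15)] = 0.2425
  C_33 = (0.65)(0.65) − (-0.10)(-0.15) = 0.4075
det(I−A) = Σ_j (I−A)_1j·C_1j = (0.65)(0.3850) + (-0.10)(0.1225) + (-0.10)(0.0625) = 0.23175
adj(I−A) = Cᵀ =
  [ 0.3850   0.0900   0.1000]
  [ 0.1225   0.4500   0.2425]
  [ 0.0625   0.1350   0.4075]
(I − A)⁻¹ = adj(I−A) / det(I−A) ≈
  [   1.6613     0.3883     0.4315]
  [   0.5286     1.9417     1.0464]
  [   0.2697     0.5825     1.7584]
First solve x = (I − A)⁻¹ d = adj(I−A)·d / det(I−A); in particular x_B = (0.3850·300 + 0.0900·380 + 0.1000·180) / 0.23175 = 167.70 / 0.23175 ≈ 723.6246.
Intermediate flow from G to B: z_GB = a_GB · x_B = 0.15 × 167.70 / 0.23175 = 25.155 / 0.23175 ≈ 108.54.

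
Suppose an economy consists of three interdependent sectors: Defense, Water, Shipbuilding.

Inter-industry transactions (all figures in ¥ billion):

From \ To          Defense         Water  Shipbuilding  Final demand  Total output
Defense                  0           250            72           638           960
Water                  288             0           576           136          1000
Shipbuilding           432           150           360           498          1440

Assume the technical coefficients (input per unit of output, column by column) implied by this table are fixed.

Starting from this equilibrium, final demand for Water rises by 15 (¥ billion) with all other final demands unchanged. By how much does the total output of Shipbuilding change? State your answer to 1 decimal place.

Technical coefficients a_ij = z_ij / X_j:
  a_11 = 0/960 = 0.00, a_21 = 288/960 = 0.30, a_31 = 432/960 = 0.45
  a_12 = 250/1000 = 0.25, a_22 = 0/1000 = 0.00, a_32 = 150/1000 = 0.15
  a_13 = 72/1440 = 0.05, a_23 = 576/1440 = 0.40, a_33 = 360/1440 = 0.25
I − A =
  [   1.00    -0.25    -0.05]
  [  -0.30     1.00    -0.40]
  [  -0.45    -0.15     0.75]
Cofactors of I−A, C_ij = (−1)^(i+j)·(minor ij) (rows/columns in the sector order above):
  C_11 = (1.00)(0.75) − (-0.40)(-0.15) = 0.6900
  C_12 = −[(-0.30)(0.75) − (-0.40)(-0.45)] = 0.4050
  C_13 = (-0.30)(-0.15) − (1.00)(-0.45) = 0.4950
  C_21 = −[(-0.25)(0.75) − (-0.05)(-0.15)] = 0.1950
  C_22 = (1.00)(0.75) − (-0.05)(-0.45) = 0.7275
  C_23 = −[(1.00)(-0.15) − (-0.25)(-0.45)] = 0.2625
  C_31 = (-0.25)(-0.40) − (-0.05)(1.00) = 0.1500
  C_32 = −[(1.00)(-0.40) − (-0.05)(-0.30)] = 0.4150
  C_33 = (1.00)(1.00) − (-0.25)(-0.30) = 0.9250
det(I−A) = Σ_j (I−A)_1j·C_1j = (1.00)(0.6900) + (-0.25)(0.4050) + (-0.05)(0.4950) = 0.5640
adj(I−A) = Cᵀ =
  [ 0.6900   0.1950   0.1500]
  [ 0.4050   0.7275   0.4150]
  [ 0.4950   0.2625   0.9250]
(I − A)⁻¹ = adj(I−A) / det(I−A) ≈
  [   1.2234     0.3457     0.2660]
  [   0.7181     1.2899     0.7358]
  [   0.8777     0.4654     1.6401]
Δx = (I − A)⁻¹ Δd with Δd having +15 in the Water component and 0 elsewhere.
So Δx_3 = L_32 · (+15), where L_32 = adj(I−A)_32 / det(I−A) = 0.2625 / 0.5640.
Δx_3 = 0.2625 × (+15) / 0.5640 = 3.9375 / 0.5640 ≈ 7.0.

Δx_3 = 7.0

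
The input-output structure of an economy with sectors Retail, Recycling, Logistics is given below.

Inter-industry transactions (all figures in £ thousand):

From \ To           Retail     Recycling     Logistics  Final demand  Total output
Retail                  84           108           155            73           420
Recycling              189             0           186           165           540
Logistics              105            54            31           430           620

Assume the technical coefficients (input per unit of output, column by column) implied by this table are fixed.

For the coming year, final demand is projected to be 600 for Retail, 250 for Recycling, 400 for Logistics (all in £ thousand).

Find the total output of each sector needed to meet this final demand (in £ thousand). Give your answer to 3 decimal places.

Technical coefficients a_ij = z_ij / X_j:
  a_11 = 84/420 = 0.20, a_21 = 189/420 = 0.45, a_31 = 105/420 = 0.25
  a_12 = 108/540 = 0.20, a_22 = 0/540 = 0.00, a_32 = 54/540 = 0.10
  a_13 = 155/620 = 0.25, a_23 = 186/620 = 0.30, a_33 = 31/620 = 0.05
I − A =
  [   0.80    -0.20    -0.25]
  [  -0.45     1.00    -0.30]
  [  -0.25    -0.10     0.95]
Cofactors of I−A, C_ij = (−1)^(i+j)·(minor ij) (rows/columns in the sector order above):
  C_11 = (1.00)(0.95) − (-0.30)(-0.10) = 0.9200
  C_12 = −[(-0.45)(0.95) − (-0.30)(-0.25)] = 0.5025
  C_13 = (-0.45)(-0.10) − (1.00)(-0.25) = 0.2950
  C_21 = −[(-0.20)(0.95) − (-0.25)(-0.10)] = 0.2150
  C_22 = (0.80)(0.95) − (-0.25)(-0.25) = 0.6975
  C_23 = −[(0.80)(-0.10) − (-0.20)(-0.25)] = 0.1300
  C_31 = (-0.20)(-0.30) − (-0.25)(1.00) = 0.3100
  C_32 = −[(0.80)(-0.30) − (-0.25)(-0.45)] = 0.3525
  C_33 = (0.80)(1.00) − (-0.20)(-0.45) = 0.7100
det(I−A) = Σ_j (I−A)_1j·C_1j = (0.80)(0.9200) + (-0.20)(0.5025) + (-0.25)(0.2950) = 0.56175
adj(I−A) = Cᵀ =
  [ 0.9200   0.2150   0.3100]
  [ 0.5025   0.6975   0.3525]
  [ 0.2950   0.1300   0.7100]
(I − A)⁻¹ = adj(I−A) / det(I−A) ≈
  [   1.6377     0.3827     0.5518]
  [   0.8945     1.2417     0.6275]
  [   0.5251     0.2314     1.2639]
x = (I − A)⁻¹ d = adj(I−A)·d / det(I−A), with det(I−A) = 0.56175:
  x_1 = (0.9200·600 + 0.2150·250 + 0.3100·400) / 0.56175 = 729.75 / 0.56175 ≈ 1299.065
  x_2 = (0.5025·600 + 0.6975·250 + 0.3525·400) / 0.56175 = 616.875 / 0.56175 ≈ 1098.131
  x_3 = (0.2950·600 + 0.1300·250 + 0.7100·400) / 0.56175 = 493.50 / 0.56175 ≈ 878.505

x_1 = 1299.065, x_2 = 1098.131, x_3 = 878.505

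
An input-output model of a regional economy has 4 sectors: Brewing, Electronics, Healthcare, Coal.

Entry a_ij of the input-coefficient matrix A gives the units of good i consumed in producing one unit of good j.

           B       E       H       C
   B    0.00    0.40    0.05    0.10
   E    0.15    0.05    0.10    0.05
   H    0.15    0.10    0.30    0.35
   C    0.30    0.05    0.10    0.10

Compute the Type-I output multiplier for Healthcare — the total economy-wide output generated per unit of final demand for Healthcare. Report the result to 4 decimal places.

m_H = 2.2963

I − A =
  [   1.00    -0.40    -0.05    -0.10]
  [  -0.15     0.95    -0.10    -0.05]
  [  -0.15    -0.10     0.70    -0.35]
  [  -0.30    -0.05    -0.10     0.90]
Compute the cofactors C_ij = (−1)^(i+j)·(3×3 minor ij) of I−A; the adjugate is their transpose:
adj(I−A) = Cᵀ =
  [ 0.552250   0.247875   0.090625   0.110375]
  [ 0.124500   0.560500   0.101000   0.084250]
  [ 0.245250   0.201250   0.763250   0.335250]
  [ 0.218250   0.136125   0.120625   0.599125]
det(I−A) = Σ_j (I−A)_1j·C_1j = (1.00)(0.552250) + (-0.40)(0.124500) + (-0.05)(0.245250) + (-0.10)(0.218250) = 0.4683625
(I − A)⁻¹ = adj(I−A) / det(I−A) ≈
  [   1.17911     0.52924     0.19349     0.23566]
  [   0.26582     1.19672     0.21564     0.17988]
  [   0.52363     0.42969     1.62961     0.71579]
  [   0.46599     0.29064     0.25755     1.27919]
The output multiplier for sector j is the column-j sum of the Leontief inverse (I − A)⁻¹ = adj(I−A) / det(I−A).
Column H of adj(I−A): (0.090625, 0.101000, 0.763250, 0.120625); det(I−A) = 0.4683625.
m_H = (0.090625 + 0.101000 + 0.763250 + 0.120625) / 0.4683625 = 1.0755 / 0.4683625 ≈ 2.2963.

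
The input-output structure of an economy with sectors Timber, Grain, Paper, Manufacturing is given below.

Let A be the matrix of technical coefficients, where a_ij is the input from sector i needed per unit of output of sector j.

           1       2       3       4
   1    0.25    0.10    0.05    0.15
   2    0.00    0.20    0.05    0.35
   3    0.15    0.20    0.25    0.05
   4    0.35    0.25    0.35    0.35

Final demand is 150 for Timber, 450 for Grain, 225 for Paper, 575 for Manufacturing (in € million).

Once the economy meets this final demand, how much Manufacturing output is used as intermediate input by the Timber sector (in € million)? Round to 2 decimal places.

z_41 = 386.93

I − A =
  [   0.75    -0.10    -0.05    -0.15]
  [   0.00     0.80    -0.05    -0.35]
  [  -0.15    -0.20     0.75    -0.05]
  [  -0.35    -0.25    -0.35     0.65]
Compute the cofactors C_ij = (−1)^(i+j)·(3×3 minor ij) of I−A; the adjugate is their transpose:
adj(I−A) = Cᵀ =
  [ 0.278750   0.092750   0.081000   0.120500]
  [ 0.116000   0.299500   0.119750   0.197250]
  [ 0.103375   0.113500   0.270125   0.105750]
  [ 0.250375   0.226250   0.235125   0.435750]
det(I−A) = Σ_j (I−A)_1j·C_1j = (0.75)(0.278750) + (-0.10)(0.116000) + (-0.05)(0.103375) + (-0.15)(0.250375) = 0.1547375
(I − A)⁻¹ = adj(I−A) / det(I−A) ≈
  [   1.8014     0.5994     0.5235     0.7787]
  [   0.7497     1.9355     0.7739     1.2747]
  [   0.6681     0.7335     1.7457     0.6834]
  [   1.6181     1.4622     1.5195     2.8161]
First solve x = (I − A)⁻¹ d = adj(I−A)·d / det(I−A); in particular x_1 = (0.278750·150 + 0.092750·450 + 0.081000·225 + 0.120500·575) / 0.1547375 = 171.0625 / 0.1547375 ≈ 1105.5013.
Intermediate flow from 4 to 1: z_41 = a_41 · x_1 = 0.35 × 171.0625 / 0.1547375 = 59.871875 / 0.1547375 ≈ 386.93.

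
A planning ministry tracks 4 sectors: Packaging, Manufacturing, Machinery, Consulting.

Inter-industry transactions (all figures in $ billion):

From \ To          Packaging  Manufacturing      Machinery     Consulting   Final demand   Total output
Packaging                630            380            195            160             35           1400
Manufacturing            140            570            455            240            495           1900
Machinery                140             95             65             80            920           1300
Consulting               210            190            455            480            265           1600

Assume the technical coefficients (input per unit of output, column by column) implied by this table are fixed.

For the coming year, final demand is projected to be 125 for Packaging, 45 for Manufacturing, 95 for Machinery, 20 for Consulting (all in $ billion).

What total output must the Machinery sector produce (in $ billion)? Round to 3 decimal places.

Technical coefficients a_ij = z_ij / X_j:
  a_11 = 630/1400 = 0.45, a_21 = 140/1400 = 0.10, a_31 = 140/1400 = 0.10, a_41 = 210/1400 = 0.15
  a_12 = 380/1900 = 0.20, a_22 = 570/1900 = 0.30, a_32 = 95/1900 = 0.05, a_42 = 190/1900 = 0.10
  a_13 = 195/1300 = 0.15, a_23 = 455/1300 = 0.35, a_33 = 65/1300 = 0.05, a_43 = 455/1300 = 0.35
  a_14 = 160/1600 = 0.10, a_24 = 240/1600 = 0.15, a_34 = 80/1600 = 0.05, a_44 = 480/1600 = 0.30
I − A =
  [   0.55    -0.20    -0.15    -0.10]
  [  -0.10     0.70    -0.35    -0.15]
  [  -0.10    -0.05     0.95    -0.05]
  [  -0.15    -0.10    -0.35     0.70]
Compute the cofactors C_ij = (−1)^(i+j)·(3×3 minor ij) of I−A; the adjugate is their transpose:
adj(I−A) = Cᵀ =
  [ 0.422375   0.146750   0.158750   0.103125]
  [ 0.118500   0.326750   0.175750   0.099500]
  [ 0.057875   0.037750   0.231250   0.032875]
  [ 0.136375   0.097000   0.174750   0.318875]
det(I−A) = Σ_j (I−A)_1j·C_1j = (0.55)(0.422375) + (-0.20)(0.118500) + (-0.15)(0.057875) + (-0.10)(0.136375) = 0.1862875
(I − A)⁻¹ = adj(I−A) / det(I−A) ≈
  [   2.2673     0.7878     0.8522     0.5536]
  [   0.6361     1.7540     0.9434     0.5341]
  [   0.3107     0.2026     1.2414     0.1765]
  [   0.7321     0.5207     0.9381     1.7117]
x = (I − A)⁻¹ d = adj(I−A)·d / det(I−A), with det(I−A) = 0.1862875:
  x_1 = (0.422375·125 + 0.146750·45 + 0.158750·95 + 0.103125·20) / 0.1862875 = 76.544375 / 0.1862875 ≈ 410.894
  x_2 = (0.118500·125 + 0.326750·45 + 0.175750·95 + 0.099500·20) / 0.1862875 = 48.2025 / 0.1862875 ≈ 258.753
  x_3 = (0.057875·125 + 0.037750·45 + 0.231250·95 + 0.032875·20) / 0.1862875 = 31.559375 / 0.1862875 ≈ 169.412
  x_4 = (0.136375·125 + 0.097000·45 + 0.174750·95 + 0.318875·20) / 0.1862875 = 44.390625 / 0.1862875 ≈ 238.291

x_3 = 169.412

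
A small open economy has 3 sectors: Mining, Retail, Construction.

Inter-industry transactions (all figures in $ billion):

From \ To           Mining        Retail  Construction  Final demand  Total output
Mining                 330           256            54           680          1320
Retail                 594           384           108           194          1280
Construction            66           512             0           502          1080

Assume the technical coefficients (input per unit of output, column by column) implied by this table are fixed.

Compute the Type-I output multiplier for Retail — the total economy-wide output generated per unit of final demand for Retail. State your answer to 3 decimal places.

m_R = 3.249

Technical coefficients a_ij = z_ij / X_j:
  a_MM = 330/1320 = 0.25, a_RM = 594/1320 = 0.45, a_CM = 66/1320 = 0.05
  a_MR = 256/1280 = 0.20, a_RR = 384/1280 = 0.30, a_CR = 512/1280 = 0.40
  a_MC = 54/1080 = 0.05, a_RC = 108/1080 = 0.10, a_CC = 0/1080 = 0.00
I − A =
  [   0.75    -0.20    -0.05]
  [  -0.45     0.70    -0.10]
  [  -0.05    -0.40     1.00]
Cofactors of I−A, C_ij = (−1)^(i+j)·(minor ij) (rows/columns in the sector order above):
  C_11 = (0.70)(1.00) − (-0.10)(-0.40) = 0.6600
  C_12 = −[(-0.45)(1.00) − (-0.10)(-0.05)] = 0.4550
  C_13 = (-0.45)(-0.40) − (0.70)(-0.05) = 0.2150
  C_21 = −[(-0.20)(1.00) − (-0.05)(-0.40)] = 0.2200
  C_22 = (0.75)(1.00) − (-0.05)(-0.05) = 0.7475
  C_23 = −[(0.75)(-0.40) − (-0.20)(-0.05)] = 0.3100
  C_31 = (-0.20)(-0.10) − (-0.05)(0.70) = 0.0550
  C_32 = −[(0.75)(-0.10) − (-0.05)(-0.45)] = 0.0975
  C_33 = (0.75)(0.70) − (-0.20)(-0.45) = 0.4350
det(I−A) = Σ_j (I−A)_1j·C_1j = (0.75)(0.6600) + (-0.20)(0.4550) + (-0.05)(0.2150) = 0.39325
adj(I−A) = Cᵀ =
  [ 0.6600   0.2200   0.0550]
  [ 0.4550   0.7475   0.0975]
  [ 0.2150   0.3100   0.4350]
(I − A)⁻¹ = adj(I−A) / det(I−A) ≈
  [   1.6783     0.5594     0.1399]
  [   1.1570     1.9008     0.2479]
  [   0.5467     0.7883     1.1062]
The output multiplier for sector j is the column-j sum of the Leontief inverse (I − A)⁻¹ = adj(I−A) / det(I−A).
Column R of adj(I−A): (0.2200, 0.7475, 0.3100); det(I−A) = 0.39325.
m_R = (0.2200 + 0.7475 + 0.3100) / 0.39325 = 1.2775 / 0.39325 ≈ 3.249.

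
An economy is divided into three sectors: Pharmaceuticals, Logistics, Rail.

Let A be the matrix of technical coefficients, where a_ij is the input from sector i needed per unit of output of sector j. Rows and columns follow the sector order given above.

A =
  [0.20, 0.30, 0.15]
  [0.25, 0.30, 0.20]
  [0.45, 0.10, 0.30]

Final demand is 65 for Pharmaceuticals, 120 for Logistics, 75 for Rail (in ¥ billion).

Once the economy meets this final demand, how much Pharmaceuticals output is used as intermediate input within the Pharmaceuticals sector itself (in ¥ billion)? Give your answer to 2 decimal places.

z_PP = 56.97

I − A =
  [   0.80    -0.30    -0.15]
  [  -0.25     0.70    -0.20]
  [  -0.45    -0.10     0.70]
Cofactors of I−A, C_ij = (−1)^(i+j)·(minor ij) (rows/columns in the sector order above):
  C_11 = (0.70)(0.70) − (-0.20)(-0.10) = 0.4700
  C_12 = −[(-0.25)(0.70) − (-0.20)(-0.45)] = 0.2650
  C_13 = (-0.25)(-0.10) − (0.70)(-0.45) = 0.3400
  C_21 = −[(-0.30)(0.70) − (-0.15)(-0.10)] = 0.2250
  C_22 = (0.80)(0.70) − (-0.15)(-0.45) = 0.4925
  C_23 = −[(0.80)(-0.10) − (-0.30)(-0.45)] = 0.2150
  C_31 = (-0.30)(-0.20) − (-0.15)(0.70) = 0.1650
  C_32 = −[(0.80)(-0.20) − (-0.15)(-0.25)] = 0.1975
  C_33 = (0.80)(0.70) − (-0.30)(-0.25) = 0.4850
det(I−A) = Σ_j (I−A)_1j·C_1j = (0.80)(0.4700) + (-0.30)(0.2650) + (-0.15)(0.3400) = 0.2455
adj(I−A) = Cᵀ =
  [ 0.4700   0.2250   0.1650]
  [ 0.2650   0.4925   0.1975]
  [ 0.3400   0.2150   0.4850]
(I − A)⁻¹ = adj(I−A) / det(I−A) ≈
  [   1.9145     0.9165     0.6721]
  [   1.0794     2.0061     0.8045]
  [   1.3849     0.8758     1.9756]
First solve x = (I − A)⁻¹ d = adj(I−A)·d / det(I−A); in particular x_P = (0.4700·65 + 0.2250·120 + 0.1650·75) / 0.2455 = 69.925 / 0.2455 ≈ 284.8269.
Intermediate flow from P to P: z_PP = a_PP · x_P = 0.20 × 69.925 / 0.2455 = 13.985 / 0.2455 ≈ 56.97.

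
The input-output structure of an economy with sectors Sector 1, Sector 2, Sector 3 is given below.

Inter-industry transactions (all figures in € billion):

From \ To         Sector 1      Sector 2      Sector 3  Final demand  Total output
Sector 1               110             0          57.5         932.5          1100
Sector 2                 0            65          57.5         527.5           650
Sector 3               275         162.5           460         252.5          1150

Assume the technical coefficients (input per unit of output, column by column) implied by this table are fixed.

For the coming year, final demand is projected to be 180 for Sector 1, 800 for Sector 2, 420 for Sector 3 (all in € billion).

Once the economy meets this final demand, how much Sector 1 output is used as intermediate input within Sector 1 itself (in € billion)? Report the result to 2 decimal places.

z_11 = 26.72

Technical coefficients a_ij = z_ij / X_j:
  a_11 = 110/1100 = 0.10, a_21 = 0/1100 = 0.00, a_31 = 275/1100 = 0.25
  a_12 = 0/650 = 0.00, a_22 = 65/650 = 0.10, a_32 = 162.5/650 = 0.25
  a_13 = 57.5/1150 = 0.05, a_23 = 57.5/1150 = 0.05, a_33 = 460/1150 = 0.40
I − A =
  [   0.90     0.00    -0.05]
  [   0.00     0.90    -0.05]
  [  -0.25    -0.25     0.60]
Cofactors of I−A, C_ij = (−1)^(i+j)·(minor ij) (rows/columns in the sector order above):
  C_11 = (0.90)(0.60) − (-0.05)(-0.25) = 0.5275
  C_12 = −[(0.00)(0.60) − (-0.05)(-0.25)] = 0.0125
  C_13 = (0.00)(-0.25) − (0.90)(-0.25) = 0.2250
  C_21 = −[(0.00)(0.60) − (-0.05)(-0.25)] = 0.0125
  C_22 = (0.90)(0.60) − (-0.05)(-0.25) = 0.5275
  C_23 = −[(0.90)(-0.25) − (0.00)(-0.25)] = 0.2250
  C_31 = (0.00)(-0.05) − (-0.05)(0.90) = 0.0450
  C_32 = −[(0.90)(-0.05) − (-0.05)(0.00)] = 0.0450
  C_33 = (0.90)(0.90) − (0.00)(0.00) = 0.8100
det(I−A) = Σ_j (I−A)_1j·C_1j = (0.90)(0.5275) + (0.00)(0.0125) + (-0.05)(0.2250) = 0.4635
adj(I−A) = Cᵀ =
  [ 0.5275   0.0125   0.0450]
  [ 0.0125   0.5275   0.0450]
  [ 0.2250   0.2250   0.8100]
(I − A)⁻¹ = adj(I−A) / det(I−A) ≈
  [   1.1381     0.0270     0.0971]
  [   0.0270     1.1381     0.0971]
  [   0.4854     0.4854     1.7476]
First solve x = (I − A)⁻¹ d = adj(I−A)·d / det(I−A); in particular x_1 = (0.5275·180 + 0.0125·800 + 0.0450·420) / 0.4635 = 123.85 / 0.4635 ≈ 267.2060.
Intermediate flow from 1 to 1: z_11 = a_11 · x_1 = 0.10 × 123.85 / 0.4635 = 12.385 / 0.4635 ≈ 26.72.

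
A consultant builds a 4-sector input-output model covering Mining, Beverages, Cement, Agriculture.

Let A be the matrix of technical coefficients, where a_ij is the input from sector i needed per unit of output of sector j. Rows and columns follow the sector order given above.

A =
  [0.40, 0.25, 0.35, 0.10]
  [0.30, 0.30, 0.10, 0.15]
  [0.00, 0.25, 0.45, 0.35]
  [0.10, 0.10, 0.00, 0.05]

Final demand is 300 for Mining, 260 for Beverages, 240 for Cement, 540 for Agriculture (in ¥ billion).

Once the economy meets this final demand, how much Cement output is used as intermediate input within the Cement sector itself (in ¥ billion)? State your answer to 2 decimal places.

I − A =
  [   0.60    -0.25    -0.35    -0.10]
  [  -0.30     0.70    -0.10    -0.15]
  [   0.00    -0.25     0.55    -0.35]
  [  -0.10    -0.10     0.00     0.95]
Compute the cofactors C_ij = (−1)^(i+j)·(3×3 minor ij) of I−A; the adjugate is their transpose:
adj(I−A) = Cᵀ =
  [ 0.33025   0.23150   0.25225   0.16425]
  [ 0.16850   0.29575   0.16100   0.12375]
  [ 0.11000   0.16975   0.30500   0.15075]
  [ 0.05250   0.05550   0.04350   0.14850]
det(I−A) = Σ_j (I−A)_1j·C_1j = (0.60)(0.33025) + (-0.25)(0.16850) + (-0.35)(0.11000) + (-0.10)(0.05250) = 0.112275
(I − A)⁻¹ = adj(I−A) / det(I−A) ≈
  [   2.9414     2.0619     2.2467     1.4629]
  [   1.5008     2.6342     1.4340     1.1022]
  [   0.9797     1.5119     2.7165     1.3427]
  [   0.4676     0.4943     0.3874     1.3226]
First solve x = (I − A)⁻¹ d = adj(I−A)·d / det(I−A); in particular x_C = (0.11000·300 + 0.16975·260 + 0.30500·240 + 0.15075·540) / 0.112275 = 231.74 / 0.112275 ≈ 2064.0392.
Intermediate flow from C to C: z_CC = a_CC · x_C = 0.45 × 231.74 / 0.112275 = 104.283 / 0.112275 ≈ 928.82.

z_CC = 928.82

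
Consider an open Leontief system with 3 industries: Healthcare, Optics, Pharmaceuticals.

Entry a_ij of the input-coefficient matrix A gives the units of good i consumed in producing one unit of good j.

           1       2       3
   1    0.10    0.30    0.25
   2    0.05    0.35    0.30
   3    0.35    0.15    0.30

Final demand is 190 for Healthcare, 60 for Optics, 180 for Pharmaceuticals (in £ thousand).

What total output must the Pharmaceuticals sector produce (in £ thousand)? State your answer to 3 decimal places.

I − A =
  [   0.90    -0.30    -0.25]
  [  -0.05     0.65    -0.30]
  [  -0.35    -0.15     0.70]
Cofactors of I−A, C_ij = (−1)^(i+j)·(minor ij) (rows/columns in the sector order above):
  C_11 = (0.65)(0.70) − (-0.30)(-0.15) = 0.4100
  C_12 = −[(-0.05)(0.70) − (-0.30)(-0.35)] = 0.1400
  C_13 = (-0.05)(-0.15) − (0.65)(-0.35) = 0.2350
  C_21 = −[(-0.30)(0.70) − (-0.25)(-0.15)] = 0.2475
  C_22 = (0.90)(0.70) − (-0.25)(-0.35) = 0.5425
  C_23 = −[(0.90)(-0.15) − (-0.30)(-0.35)] = 0.2400
  C_31 = (-0.30)(-0.30) − (-0.25)(0.65) = 0.2525
  C_32 = −[(0.90)(-0.30) − (-0.25)(-0.05)] = 0.2825
  C_33 = (0.90)(0.65) − (-0.30)(-0.05) = 0.5700
det(I−A) = Σ_j (I−A)_1j·C_1j = (0.90)(0.4100) + (-0.30)(0.1400) + (-0.25)(0.2350) = 0.26825
adj(I−A) = Cᵀ =
  [ 0.4100   0.2475   0.2525]
  [ 0.1400   0.5425   0.2825]
  [ 0.2350   0.2400   0.5700]
(I − A)⁻¹ = adj(I−A) / det(I−A) ≈
  [   1.5284     0.9226     0.9413]
  [   0.5219     2.0224     1.0531]
  [   0.8760     0.8947     2.1249]
x = (I − A)⁻¹ d = adj(I−A)·d / det(I−A), with det(I−A) = 0.26825:
  x_1 = (0.4100·190 + 0.2475·60 + 0.2525·180) / 0.26825 = 138.20 / 0.26825 ≈ 515.191
  x_2 = (0.1400·190 + 0.5425·60 + 0.2825·180) / 0.26825 = 110.00 / 0.26825 ≈ 410.065
  x_3 = (0.2350·190 + 0.2400·60 + 0.5700·180) / 0.26825 = 161.65 / 0.26825 ≈ 602.610

x_3 = 602.610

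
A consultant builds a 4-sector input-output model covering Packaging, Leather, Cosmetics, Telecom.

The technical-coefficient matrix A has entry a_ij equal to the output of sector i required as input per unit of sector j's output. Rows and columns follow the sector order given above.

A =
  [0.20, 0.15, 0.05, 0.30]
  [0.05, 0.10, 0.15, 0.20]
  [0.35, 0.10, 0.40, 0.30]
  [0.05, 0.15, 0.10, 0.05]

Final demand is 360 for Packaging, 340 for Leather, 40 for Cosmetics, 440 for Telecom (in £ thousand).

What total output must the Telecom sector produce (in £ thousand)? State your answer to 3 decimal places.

I − A =
  [   0.80    -0.15    -0.05    -0.30]
  [  -0.05     0.90    -0.15    -0.20]
  [  -0.35    -0.10     0.60    -0.30]
  [  -0.05    -0.15    -0.10     0.95]
Compute the cofactors C_ij = (−1)^(i+j)·(3×3 minor ij) of I−A; the adjugate is their transpose:
adj(I−A) = Cᵀ =
  [ 0.445000   0.118000   0.099375   0.196750]
  [ 0.092125   0.395125   0.132125   0.154000]
  [ 0.310250   0.178375   0.635625   0.336250]
  [ 0.070625   0.087375   0.093000   0.391625]
det(I−A) = Σ_j (I−A)_1j·C_1j = (0.80)(0.445000) + (-0.15)(0.092125) + (-0.05)(0.310250) + (-0.30)(0.070625) = 0.30548125
(I − A)⁻¹ = adj(I−A) / det(I−A) ≈
  [   1.4567     0.3863     0.3253     0.6441]
  [   0.3016     1.2935     0.4325     0.5041]
  [   1.0156     0.5839     2.0807     1.1007]
  [   0.2312     0.2860     0.3044     1.2820]
x = (I − A)⁻¹ d = adj(I−A)·d / det(I−A), with det(I−A) = 0.30548125:
  x_1 = (0.445000·360 + 0.118000·340 + 0.099375·40 + 0.196750·440) / 0.30548125 = 290.865 / 0.30548125 ≈ 952.153
  x_2 = (0.092125·360 + 0.395125·340 + 0.132125·40 + 0.154000·440) / 0.30548125 = 240.5525 / 0.30548125 ≈ 787.454
  x_3 = (0.310250·360 + 0.178375·340 + 0.635625·40 + 0.336250·440) / 0.30548125 = 345.7125 / 0.30548125 ≈ 1131.698
  x_4 = (0.070625·360 + 0.087375·340 + 0.093000·40 + 0.391625·440) / 0.30548125 = 231.1675 / 0.30548125 ≈ 756.732

x_4 = 756.732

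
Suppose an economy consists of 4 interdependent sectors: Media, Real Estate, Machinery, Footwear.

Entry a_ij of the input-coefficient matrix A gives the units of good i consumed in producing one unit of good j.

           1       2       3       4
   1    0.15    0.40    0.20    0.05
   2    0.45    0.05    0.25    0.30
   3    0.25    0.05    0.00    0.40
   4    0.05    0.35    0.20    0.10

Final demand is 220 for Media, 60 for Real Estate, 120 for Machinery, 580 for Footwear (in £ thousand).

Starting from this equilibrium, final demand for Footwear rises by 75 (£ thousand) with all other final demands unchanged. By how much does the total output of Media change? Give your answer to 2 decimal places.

I − A =
  [   0.85    -0.40    -0.20    -0.05]
  [  -0.45     0.95    -0.25    -0.30]
  [  -0.25    -0.05     1.00    -0.40]
  [  -0.05    -0.35    -0.20     0.90]
Compute the cofactors C_ij = (−1)^(i+j)·(3×3 minor ij) of I−A; the adjugate is their transpose:
adj(I−A) = Cᵀ =
  [ 0.624750   0.383000   0.277875   0.285875]
  [ 0.460250   0.643000   0.330125   0.386625]
  [ 0.290500   0.259500   0.459250   0.306750]
  [ 0.278250   0.329000   0.245875   0.539875]
det(I−A) = Σ_j (I−A)_1j·C_1j = (0.85)(0.624750) + (-0.40)(0.460250) + (-0.20)(0.290500) + (-0.05)(0.278250) = 0.274925
(I − A)⁻¹ = adj(I−A) / det(I−A) ≈
  [   2.2724     1.3931     1.0107     1.0398]
  [   1.6741     2.3388     1.2008     1.4063]
  [   1.0567     0.9439     1.6705     1.1158]
  [   1.0121     1.1967     0.8943     1.9637]
Δx = (I − A)⁻¹ Δd with Δd having +75 in the Footwear component and 0 elsewhere.
So Δx_1 = L_14 · (+75), where L_14 = adj(I−A)_14 / det(I−A) = 0.285875 / 0.274925.
Δx_1 = 0.285875 × (+75) / 0.274925 = 21.440625 / 0.274925 ≈ 77.99.

Δx_1 = 77.99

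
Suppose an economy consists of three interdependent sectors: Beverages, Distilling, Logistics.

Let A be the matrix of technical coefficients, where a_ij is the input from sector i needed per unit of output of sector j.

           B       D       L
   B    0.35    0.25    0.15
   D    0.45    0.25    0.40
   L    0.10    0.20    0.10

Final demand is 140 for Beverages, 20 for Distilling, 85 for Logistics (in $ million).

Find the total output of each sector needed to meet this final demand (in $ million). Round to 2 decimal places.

I − A =
  [   0.65    -0.25    -0.15]
  [  -0.45     0.75    -0.40]
  [  -0.10    -0.20     0.90]
Cofactors of I−A, C_ij = (−1)^(i+j)·(minor ij) (rows/columns in the sector order above):
  C_11 = (0.75)(0.90) − (-0.40)(-0.20) = 0.5950
  C_12 = −[(-0.45)(0.90) − (-0.40)(-0.10)] = 0.4450
  C_13 = (-0.45)(-0.20) − (0.75)(-0.10) = 0.1650
  C_21 = −[(-0.25)(0.90) − (-0.15)(-0.20)] = 0.2550
  C_22 = (0.65)(0.90) − (-0.15)(-0.10) = 0.5700
  C_23 = −[(0.65)(-0.20) − (-0.25)(-0.10)] = 0.1550
  C_31 = (-0.25)(-0.40) − (-0.15)(0.75) = 0.2125
  C_32 = −[(0.65)(-0.40) − (-0.15)(-0.45)] = 0.3275
  C_33 = (0.65)(0.75) − (-0.25)(-0.45) = 0.3750
det(I−A) = Σ_j (I−A)_1j·C_1j = (0.65)(0.5950) + (-0.25)(0.4450) + (-0.15)(0.1650) = 0.25075
adj(I−A) = Cᵀ =
  [ 0.5950   0.2550   0.2125]
  [ 0.4450   0.5700   0.3275]
  [ 0.1650   0.1550   0.3750]
(I − A)⁻¹ = adj(I−A) / det(I−A) ≈
  [   2.3729     1.0169     0.8475]
  [   1.7747     2.2732     1.3061]
  [   0.6580     0.6181     1.4955]
x = (I − A)⁻¹ d = adj(I−A)·d / det(I−A), with det(I−A) = 0.25075:
  x_B = (0.5950·140 + 0.2550·20 + 0.2125·85) / 0.25075 = 106.4625 / 0.25075 ≈ 424.58
  x_D = (0.4450·140 + 0.5700·20 + 0.3275·85) / 0.25075 = 101.5375 / 0.25075 ≈ 404.94
  x_L = (0.1650·140 + 0.1550·20 + 0.3750·85) / 0.25075 = 58.075 / 0.25075 ≈ 231.61

x_B = 424.58, x_D = 404.94, x_L = 231.61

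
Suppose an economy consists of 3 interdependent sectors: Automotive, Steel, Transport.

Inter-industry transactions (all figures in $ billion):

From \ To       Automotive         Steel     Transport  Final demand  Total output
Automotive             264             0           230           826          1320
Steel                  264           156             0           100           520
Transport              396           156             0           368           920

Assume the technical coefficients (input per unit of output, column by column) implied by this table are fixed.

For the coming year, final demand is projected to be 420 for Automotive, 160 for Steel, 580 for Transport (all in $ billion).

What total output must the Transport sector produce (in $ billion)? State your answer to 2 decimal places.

Technical coefficients a_ij = z_ij / X_j:
  a_AA = 264/1320 = 0.20, a_SA = 264/1320 = 0.20, a_TA = 396/1320 = 0.30
  a_AS = 0/520 = 0.00, a_SS = 156/520 = 0.30, a_TS = 156/520 = 0.30
  a_AT = 230/920 = 0.25, a_ST = 0/920 = 0.00, a_TT = 0/920 = 0.00
I − A =
  [   0.80     0.00    -0.25]
  [  -0.20     0.70     0.00]
  [  -0.30    -0.30     1.00]
Cofactors of I−A, C_ij = (−1)^(i+j)·(minor ij) (rows/columns in the sector order above):
  C_11 = (0.70)(1.00) − (0.00)(-0.30) = 0.7000
  C_12 = −[(-0.20)(1.00) − (0.00)(-0.30)] = 0.2000
  C_13 = (-0.20)(-0.30) − (0.70)(-0.30) = 0.2700
  C_21 = −[(0.00)(1.00) − (-0.25)(-0.30)] = 0.0750
  C_22 = (0.80)(1.00) − (-0.25)(-0.30) = 0.7250
  C_23 = −[(0.80)(-0.30) − (0.00)(-0.30)] = 0.2400
  C_31 = (0.00)(0.00) − (-0.25)(0.70) = 0.1750
  C_32 = −[(0.80)(0.00) − (-0.25)(-0.20)] = 0.0500
  C_33 = (0.80)(0.70) − (0.00)(-0.20) = 0.5600
det(I−A) = Σ_j (I−A)_1j·C_1j = (0.80)(0.7000) + (0.00)(0.2000) + (-0.25)(0.2700) = 0.4925
adj(I−A) = Cᵀ =
  [ 0.7000   0.0750   0.1750]
  [ 0.2000   0.7250   0.0500]
  [ 0.2700   0.2400   0.5600]
(I − A)⁻¹ = adj(I−A) / det(I−A) ≈
  [   1.4213     0.1523     0.3553]
  [   0.4061     1.4721     0.1015]
  [   0.5482     0.4873     1.1371]
x = (I − A)⁻¹ d = adj(I−A)·d / det(I−A), with det(I−A) = 0.4925:
  x_A = (0.7000·420 + 0.0750·160 + 0.1750·580) / 0.4925 = 407.50 / 0.4925 ≈ 827.41
  x_S = (0.2000·420 + 0.7250·160 + 0.0500·580) / 0.4925 = 229.00 / 0.4925 ≈ 464.97
  x_T = (0.2700·420 + 0.2400·160 + 0.5600·580) / 0.4925 = 476.60 / 0.4925 ≈ 967.72

x_T = 967.72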